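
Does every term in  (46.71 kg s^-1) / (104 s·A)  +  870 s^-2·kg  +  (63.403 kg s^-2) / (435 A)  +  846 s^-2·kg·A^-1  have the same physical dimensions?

In SI base units:
  (46.71 kg s^-1) / (104 s·A):  [kg·s⁻¹] / [s·A] = kg·s⁻²·A⁻¹
  870 s^-2·kg:  kg·s⁻²
  (63.403 kg s^-2) / (435 A):  [kg·s⁻²] / [A] = kg·s⁻²·A⁻¹
  846 s^-2·kg·A^-1:  kg·s⁻²·A⁻¹
The terms do not share a single dimension (kg·s⁻² vs kg·s⁻²·A⁻¹).

No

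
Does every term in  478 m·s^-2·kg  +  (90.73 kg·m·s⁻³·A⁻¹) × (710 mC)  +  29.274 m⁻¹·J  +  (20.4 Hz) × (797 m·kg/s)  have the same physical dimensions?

Yes

Dimensions:
  478 m·s^-2·kg:  kg·m·s⁻²
  (90.73 kg·m·s⁻³·A⁻¹) × (710 mC):  [kg·m·s⁻³·A⁻¹] · [s·A] = kg·m·s⁻²
  29.274 m⁻¹·J:  J·m⁻¹ = N·m·m⁻¹ = kg·m·s⁻²
  (20.4 Hz) × (797 m·kg/s):  [s⁻¹] · [kg·m·s⁻¹] = kg·m·s⁻²
Every term reduces to kg·m·s⁻².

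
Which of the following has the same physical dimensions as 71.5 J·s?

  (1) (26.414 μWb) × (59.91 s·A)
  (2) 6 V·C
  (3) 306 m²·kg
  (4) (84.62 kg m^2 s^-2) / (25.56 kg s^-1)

Reference: J·s = N·m·s = kg·m²·s⁻¹.
Each option:
  (1) [kg·m²·s⁻²·A⁻¹] · [s·A] = kg·m²·s⁻¹  ← same
  (2) C·V = s·A·J·C⁻¹ = kg·m²·s⁻²
  (3) kg·m²
  (4) [kg·m²·s⁻²] / [kg·s⁻¹] = m²·s⁻¹
Only (1) matches kg·m²·s⁻¹.

(1)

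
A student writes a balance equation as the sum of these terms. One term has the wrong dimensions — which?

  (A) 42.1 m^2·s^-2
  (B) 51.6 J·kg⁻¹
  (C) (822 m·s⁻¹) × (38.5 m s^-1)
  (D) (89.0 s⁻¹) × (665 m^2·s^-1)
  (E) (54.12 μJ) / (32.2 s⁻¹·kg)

Work out the base dimensions of each:
  (A) m²·s⁻²
  (B) J·kg⁻¹ = N·m·kg⁻¹ = m²·s⁻²
  (C) [m·s⁻¹] · [m·s⁻¹] = m²·s⁻²
  (D) [s⁻¹] · [m²·s⁻¹] = m²·s⁻²
  (E) [kg·m²·s⁻²] / [kg·s⁻¹] = m²·s⁻¹
All reduce to m²·s⁻² except (E), which is m²·s⁻¹.

(E)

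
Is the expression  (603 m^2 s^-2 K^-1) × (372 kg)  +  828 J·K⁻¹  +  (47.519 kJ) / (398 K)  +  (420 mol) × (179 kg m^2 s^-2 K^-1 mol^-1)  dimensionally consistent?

In SI base units:
  (603 m^2 s^-2 K^-1) × (372 kg):  [m²·s⁻²·K⁻¹] · [kg] = kg·m²·s⁻²·K⁻¹
  828 J·K⁻¹:  J·K⁻¹ = N·m·K⁻¹ = kg·m²·s⁻²·K⁻¹
  (47.519 kJ) / (398 K):  [kg·m²·s⁻²] / [K] = kg·m²·s⁻²·K⁻¹
  (420 mol) × (179 kg m^2 s^-2 K^-1 mol^-1):  [mol] · [kg·m²·s⁻²·K⁻¹·mol⁻¹] = kg·m²·s⁻²·K⁻¹
Every term reduces to kg·m²·s⁻²·K⁻¹.

Yes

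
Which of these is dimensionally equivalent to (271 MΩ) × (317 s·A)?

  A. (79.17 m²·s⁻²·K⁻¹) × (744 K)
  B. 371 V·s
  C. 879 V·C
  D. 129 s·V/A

B.

Reference: [kg·m²·s⁻³·A⁻²] · [s·A] = kg·m²·s⁻²·A⁻¹.
Each option:
  A. [m²·s⁻²·K⁻¹] · [K] = m²·s⁻²
  B. V·s = J·C⁻¹·s = kg·m²·s⁻²·A⁻¹  ← same
  C. C·V = s·A·J·C⁻¹ = kg·m²·s⁻²
  D. V·s·A⁻¹ = J·C⁻¹·s·A⁻¹ = kg·m²·s⁻²·A⁻²
Only B. matches kg·m²·s⁻²·A⁻¹.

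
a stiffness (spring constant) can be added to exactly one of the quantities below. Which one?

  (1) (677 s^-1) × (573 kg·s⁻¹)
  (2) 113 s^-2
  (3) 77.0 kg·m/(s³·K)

Reference: [stiffness (spring constant)] = kg·s⁻².
Each option:
  (1) [s⁻¹] · [kg·s⁻¹] = kg·s⁻²  ← same
  (2) s⁻²
  (3) kg·m·s⁻³·K⁻¹
Only (1) matches kg·s⁻².

(1)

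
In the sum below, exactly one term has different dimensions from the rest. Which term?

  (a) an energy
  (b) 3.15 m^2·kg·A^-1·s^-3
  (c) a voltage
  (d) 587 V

(a)

Expand each in SI base units:
  (a) [energy] = kg·m²·s⁻²
  (b) kg·m²·s⁻³·A⁻¹
  (c) [voltage] = kg·m²·s⁻³·A⁻¹
  (d) V = J·C⁻¹ = kg·m²·s⁻³·A⁻¹
All reduce to kg·m²·s⁻³·A⁻¹ except (a), which is kg·m²·s⁻².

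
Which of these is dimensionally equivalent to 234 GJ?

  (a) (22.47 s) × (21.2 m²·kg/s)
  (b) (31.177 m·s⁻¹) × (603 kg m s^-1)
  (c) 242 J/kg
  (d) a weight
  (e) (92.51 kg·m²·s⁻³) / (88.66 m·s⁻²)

Reference: J = N·m = kg·m²·s⁻².
Each option:
  (a) [s] · [kg·m²·s⁻¹] = kg·m²
  (b) [m·s⁻¹] · [kg·m·s⁻¹] = kg·m²·s⁻²  ← same
  (c) J·kg⁻¹ = N·m·kg⁻¹ = m²·s⁻²
  (d) [weight] = kg·m·s⁻²
  (e) [kg·m²·s⁻³] / [m·s⁻²] = kg·m·s⁻¹
Only (b) matches kg·m²·s⁻².

(b)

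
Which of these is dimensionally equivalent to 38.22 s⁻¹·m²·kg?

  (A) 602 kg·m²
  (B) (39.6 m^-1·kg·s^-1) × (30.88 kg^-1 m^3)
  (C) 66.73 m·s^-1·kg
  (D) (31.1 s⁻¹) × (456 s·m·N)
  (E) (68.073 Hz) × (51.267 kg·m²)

Reference: kg·m²·s⁻¹.
Each option:
  (A) kg·m²
  (B) [kg·m⁻¹·s⁻¹] · [kg⁻¹·m³] = m²·s⁻¹
  (C) kg·m·s⁻¹
  (D) [s⁻¹] · [kg·m²·s⁻¹] = kg·m²·s⁻²
  (E) [s⁻¹] · [kg·m²] = kg·m²·s⁻¹  ← same
Only (E) matches kg·m²·s⁻¹.

(E)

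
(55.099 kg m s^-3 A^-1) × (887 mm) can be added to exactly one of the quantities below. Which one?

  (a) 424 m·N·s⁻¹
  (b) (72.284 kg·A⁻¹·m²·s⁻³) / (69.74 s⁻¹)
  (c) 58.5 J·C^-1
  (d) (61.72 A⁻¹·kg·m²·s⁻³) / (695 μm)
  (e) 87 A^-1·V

Reference: [kg·m·s⁻³·A⁻¹] · [m] = kg·m²·s⁻³·A⁻¹.
Each option:
  (a) N·m·s⁻¹ = kg·m·s⁻²·m·s⁻¹ = kg·m²·s⁻³
  (b) [kg·m²·s⁻³·A⁻¹] / [s⁻¹] = kg·m²·s⁻²·A⁻¹
  (c) J·C⁻¹ = N·m·(s·A)⁻¹ = kg·m²·s⁻³·A⁻¹  ← same
  (d) [kg·m²·s⁻³·A⁻¹] / [m] = kg·m·s⁻³·A⁻¹
  (e) V·A⁻¹ = J·C⁻¹·A⁻¹ = kg·m²·s⁻³·A⁻²
Only (c) matches kg·m²·s⁻³·A⁻¹.

(c)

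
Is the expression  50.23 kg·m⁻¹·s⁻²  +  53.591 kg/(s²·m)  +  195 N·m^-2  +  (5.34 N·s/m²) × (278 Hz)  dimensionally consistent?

Yes

Work out the base dimensions of each:
  50.23 kg·m⁻¹·s⁻²:  kg·m⁻¹·s⁻²
  53.591 kg/(s²·m):  kg·m⁻¹·s⁻²
  195 N·m^-2:  N·m⁻² = kg·m·s⁻²·m⁻² = kg·m⁻¹·s⁻²
  (5.34 N·s/m²) × (278 Hz):  [kg·m⁻¹·s⁻¹] · [s⁻¹] = kg·m⁻¹·s⁻²
Every term reduces to kg·m⁻¹·s⁻².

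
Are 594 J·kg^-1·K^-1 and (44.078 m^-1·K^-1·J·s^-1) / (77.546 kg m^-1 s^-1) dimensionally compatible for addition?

Reduce each to base SI dimensions:
  594 J·kg^-1·K^-1:  J·kg⁻¹·K⁻¹ = N·m·kg⁻¹·K⁻¹ = m²·s⁻²·K⁻¹
  (44.078 m^-1·K^-1·J·s^-1) / (77.546 kg m^-1 s^-1):  [kg·m·s⁻³·K⁻¹] / [kg·m⁻¹·s⁻¹] = m²·s⁻²·K⁻¹
Both are m²·s⁻²·K⁻¹, so they have the same dimensions and can be added.

Yes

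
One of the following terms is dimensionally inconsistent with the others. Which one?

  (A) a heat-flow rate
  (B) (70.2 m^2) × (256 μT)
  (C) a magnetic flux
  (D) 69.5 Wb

Dimensions:
  (A) [heat-flow rate] = kg·m²·s⁻³
  (B) [m²] · [kg·s⁻²·A⁻¹] = kg·m²·s⁻²·A⁻¹
  (C) [magnetic flux] = kg·m²·s⁻²·A⁻¹
  (D) Wb = V·s = kg·m²·s⁻²·A⁻¹
All reduce to kg·m²·s⁻²·A⁻¹ except (A), which is kg·m²·s⁻³.

(A)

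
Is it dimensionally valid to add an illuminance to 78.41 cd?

No

Work out the base dimensions of each:
  an illuminance:  [illuminance] = m⁻²·cd
  78.41 cd:  cd
m⁻²·cd ≠ cd, so they cannot be added.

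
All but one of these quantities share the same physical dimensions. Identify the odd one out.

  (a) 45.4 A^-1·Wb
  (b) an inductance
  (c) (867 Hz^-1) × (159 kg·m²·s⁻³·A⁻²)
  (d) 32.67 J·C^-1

Work out the base dimensions of each:
  (a) Wb·A⁻¹ = V·s·A⁻¹ = kg·m²·s⁻²·A⁻²
  (b) [inductance] = kg·m²·s⁻²·A⁻²
  (c) [s] · [kg·m²·s⁻³·A⁻²] = kg·m²·s⁻²·A⁻²
  (d) J·C⁻¹ = N·m·(s·A)⁻¹ = kg·m²·s⁻³·A⁻¹
All reduce to kg·m²·s⁻²·A⁻² except (d), which is kg·m²·s⁻³·A⁻¹.

(d)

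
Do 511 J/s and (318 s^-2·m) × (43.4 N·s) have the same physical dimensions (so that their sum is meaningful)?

Yes

Reduce each to base SI dimensions:
  511 J/s:  J·s⁻¹ = N·m·s⁻¹ = kg·m²·s⁻³
  (318 s^-2·m) × (43.4 N·s):  [m·s⁻²] · [kg·m·s⁻¹] = kg·m²·s⁻³
Both are kg·m²·s⁻³, so they have the same dimensions and can be added.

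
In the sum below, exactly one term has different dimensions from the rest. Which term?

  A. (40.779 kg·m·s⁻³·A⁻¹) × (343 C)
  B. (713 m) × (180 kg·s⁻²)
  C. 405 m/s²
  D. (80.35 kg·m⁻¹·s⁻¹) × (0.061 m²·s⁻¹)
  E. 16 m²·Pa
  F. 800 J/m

Dimensions:
  A. [kg·m·s⁻³·A⁻¹] · [s·A] = kg·m·s⁻²
  B. [m] · [kg·s⁻²] = kg·m·s⁻²
  C. m·s⁻²
  D. [kg·m⁻¹·s⁻¹] · [m²·s⁻¹] = kg·m·s⁻²
  E. Pa·m² = N·m⁻²·m² = kg·m·s⁻²
  F. J·m⁻¹ = N·m·m⁻¹ = kg·m·s⁻²
All reduce to kg·m·s⁻² except C., which is m·s⁻².

C.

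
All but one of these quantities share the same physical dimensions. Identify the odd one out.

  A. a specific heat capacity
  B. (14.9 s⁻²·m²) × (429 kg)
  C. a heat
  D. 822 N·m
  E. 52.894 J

In SI base units:
  A. [specific heat capacity] = m²·s⁻²·K⁻¹
  B. [m²·s⁻²] · [kg] = kg·m²·s⁻²
  C. [heat] = kg·m²·s⁻²
  D. N·m = kg·m·s⁻²·m = kg·m²·s⁻²
  E. J = N·m = kg·m²·s⁻²
All reduce to kg·m²·s⁻² except A., which is m²·s⁻²·K⁻¹.

A.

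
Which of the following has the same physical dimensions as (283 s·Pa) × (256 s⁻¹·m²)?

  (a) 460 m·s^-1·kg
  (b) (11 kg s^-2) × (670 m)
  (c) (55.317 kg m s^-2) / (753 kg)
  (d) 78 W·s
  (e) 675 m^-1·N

Reference: [kg·m⁻¹·s⁻¹] · [m²·s⁻¹] = kg·m·s⁻².
Each option:
  (a) kg·m·s⁻¹
  (b) [kg·s⁻²] · [m] = kg·m·s⁻²  ← same
  (c) [kg·m·s⁻²] / [kg] = m·s⁻²
  (d) W·s = J·s⁻¹·s = kg·m²·s⁻²
  (e) N·m⁻¹ = kg·m·s⁻²·m⁻¹ = kg·s⁻²
Only (b) matches kg·m·s⁻².

(b)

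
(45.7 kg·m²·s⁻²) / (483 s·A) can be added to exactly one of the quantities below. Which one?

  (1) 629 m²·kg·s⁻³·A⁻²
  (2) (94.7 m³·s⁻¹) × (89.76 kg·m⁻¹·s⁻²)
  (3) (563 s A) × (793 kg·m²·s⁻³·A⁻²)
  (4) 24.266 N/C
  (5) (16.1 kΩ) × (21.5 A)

(5)

Reference: [kg·m²·s⁻²] / [s·A] = kg·m²·s⁻³·A⁻¹.
Each option:
  (1) kg·m²·s⁻³·A⁻²
  (2) [m³·s⁻¹] · [kg·m⁻¹·s⁻²] = kg·m²·s⁻³
  (3) [s·A] · [kg·m²·s⁻³·A⁻²] = kg·m²·s⁻²·A⁻¹
  (4) N·C⁻¹ = kg·m·s⁻²·(s·A)⁻¹ = kg·m·s⁻³·A⁻¹
  (5) [kg·m²·s⁻³·A⁻²] · [A] = kg·m²·s⁻³·A⁻¹  ← same
Only (5) matches kg·m²·s⁻³·A⁻¹.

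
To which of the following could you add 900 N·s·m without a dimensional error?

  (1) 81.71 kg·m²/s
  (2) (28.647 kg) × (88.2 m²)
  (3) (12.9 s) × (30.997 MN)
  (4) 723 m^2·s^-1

Reference: N·m·s = kg·m·s⁻²·m·s = kg·m²·s⁻¹.
Each option:
  (1) kg·m²·s⁻¹  ← same
  (2) [kg] · [m²] = kg·m²
  (3) [s] · [kg·m·s⁻²] = kg·m·s⁻¹
  (4) m²·s⁻¹
Only (1) matches kg·m²·s⁻¹.

(1)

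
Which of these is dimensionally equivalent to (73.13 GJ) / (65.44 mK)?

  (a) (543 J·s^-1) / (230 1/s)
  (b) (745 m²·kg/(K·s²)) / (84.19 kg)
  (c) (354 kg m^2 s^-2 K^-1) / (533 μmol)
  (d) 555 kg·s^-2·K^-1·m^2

(d)

Reference: [kg·m²·s⁻²] / [K] = kg·m²·s⁻²·K⁻¹.
Each option:
  (a) [kg·m²·s⁻³] / [s⁻¹] = kg·m²·s⁻²
  (b) [kg·m²·s⁻²·K⁻¹] / [kg] = m²·s⁻²·K⁻¹
  (c) [kg·m²·s⁻²·K⁻¹] / [mol] = kg·m²·s⁻²·K⁻¹·mol⁻¹
  (d) kg·m²·s⁻²·K⁻¹  ← same
Only (d) matches kg·m²·s⁻²·K⁻¹.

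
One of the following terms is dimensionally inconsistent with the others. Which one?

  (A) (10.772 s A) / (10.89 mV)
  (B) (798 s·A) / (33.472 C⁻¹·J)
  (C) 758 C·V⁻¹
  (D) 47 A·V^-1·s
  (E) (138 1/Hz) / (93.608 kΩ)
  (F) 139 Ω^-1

(F)

Dimensions:
  (A) [s·A] / [kg·m²·s⁻³·A⁻¹] = kg⁻¹·m⁻²·s⁴·A²
  (B) [s·A] / [kg·m²·s⁻³·A⁻¹] = kg⁻¹·m⁻²·s⁴·A²
  (C) C·V⁻¹ = s·A·(J·C⁻¹)⁻¹ = kg⁻¹·m⁻²·s⁴·A²
  (D) A·s·V⁻¹ = A·s·(J·C⁻¹)⁻¹ = kg⁻¹·m⁻²·s⁴·A²
  (E) [s] / [kg·m²·s⁻³·A⁻²] = kg⁻¹·m⁻²·s⁴·A²
  (F) Ω⁻¹ = (V·A⁻¹)⁻¹ = kg⁻¹·m⁻²·s³·A²
All reduce to kg⁻¹·m⁻²·s⁴·A² except (F), which is kg⁻¹·m⁻²·s³·A².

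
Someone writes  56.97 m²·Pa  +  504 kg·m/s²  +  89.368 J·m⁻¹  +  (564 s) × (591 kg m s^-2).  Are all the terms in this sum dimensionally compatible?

No

In SI base units:
  56.97 m²·Pa:  Pa·m² = N·m⁻²·m² = kg·m·s⁻²
  504 kg·m/s²:  kg·m·s⁻²
  89.368 J·m⁻¹:  J·m⁻¹ = N·m·m⁻¹ = kg·m·s⁻²
  (564 s) × (591 kg m s^-2):  [s] · [kg·m·s⁻²] = kg·m·s⁻¹
The terms do not share a single dimension (kg·m·s⁻² vs kg·m·s⁻¹).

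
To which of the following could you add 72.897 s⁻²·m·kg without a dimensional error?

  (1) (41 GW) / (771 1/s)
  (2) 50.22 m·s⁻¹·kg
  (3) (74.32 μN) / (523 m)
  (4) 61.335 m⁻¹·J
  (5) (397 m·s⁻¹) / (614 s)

(4)

Reference: kg·m·s⁻².
Each option:
  (1) [kg·m²·s⁻³] / [s⁻¹] = kg·m²·s⁻²
  (2) kg·m·s⁻¹
  (3) [kg·m·s⁻²] / [m] = kg·s⁻²
  (4) J·m⁻¹ = N·m·m⁻¹ = kg·m·s⁻²  ← same
  (5) [m·s⁻¹] / [s] = m·s⁻²
Only (4) matches kg·m·s⁻².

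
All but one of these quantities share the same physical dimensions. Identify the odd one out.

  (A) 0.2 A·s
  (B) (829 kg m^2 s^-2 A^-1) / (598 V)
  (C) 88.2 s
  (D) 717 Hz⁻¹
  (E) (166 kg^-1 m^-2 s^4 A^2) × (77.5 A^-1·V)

(A)

Work out the base dimensions of each:
  (A) A·s = s·A
  (B) [kg·m²·s⁻²·A⁻¹] / [kg·m²·s⁻³·A⁻¹] = s
  (C) s
  (D) Hz⁻¹ = (s⁻¹)⁻¹ = s
  (E) [kg⁻¹·m⁻²·s⁴·A²] · [kg·m²·s⁻³·A⁻²] = s
All reduce to s except (A), which is s·A.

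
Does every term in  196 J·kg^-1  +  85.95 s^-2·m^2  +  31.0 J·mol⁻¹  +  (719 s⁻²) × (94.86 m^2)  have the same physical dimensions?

No

Expand each in SI base units:
  196 J·kg^-1:  J·kg⁻¹ = N·m·kg⁻¹ = m²·s⁻²
  85.95 s^-2·m^2:  m²·s⁻²
  31.0 J·mol⁻¹:  J·mol⁻¹ = N·m·mol⁻¹ = kg·m²·s⁻²·mol⁻¹
  (719 s⁻²) × (94.86 m^2):  [s⁻²] · [m²] = m²·s⁻²
The terms do not share a single dimension (kg·m²·s⁻²·mol⁻¹ vs m²·s⁻²).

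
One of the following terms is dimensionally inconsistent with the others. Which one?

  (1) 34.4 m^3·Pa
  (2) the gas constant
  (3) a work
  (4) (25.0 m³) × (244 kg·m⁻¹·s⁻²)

(2)

Reduce each to base SI dimensions:
  (1) Pa·m³ = N·m⁻²·m³ = kg·m²·s⁻²
  (2) [gas constant] = kg·m²·s⁻²·K⁻¹·mol⁻¹
  (3) [work] = kg·m²·s⁻²
  (4) [m³] · [kg·m⁻¹·s⁻²] = kg·m²·s⁻²
All reduce to kg·m²·s⁻² except (2), which is kg·m²·s⁻²·K⁻¹·mol⁻¹.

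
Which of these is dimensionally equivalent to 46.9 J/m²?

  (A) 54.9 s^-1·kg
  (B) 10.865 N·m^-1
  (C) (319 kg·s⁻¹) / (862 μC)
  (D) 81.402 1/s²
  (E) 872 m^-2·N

(B)

Reference: J·m⁻² = N·m·m⁻² = kg·s⁻².
Each option:
  (A) kg·s⁻¹
  (B) N·m⁻¹ = kg·m·s⁻²·m⁻¹ = kg·s⁻²  ← same
  (C) [kg·s⁻¹] / [s·A] = kg·s⁻²·A⁻¹
  (D) s⁻²
  (E) N·m⁻² = kg·m·s⁻²·m⁻² = kg·m⁻¹·s⁻²
Only (B) matches kg·s⁻².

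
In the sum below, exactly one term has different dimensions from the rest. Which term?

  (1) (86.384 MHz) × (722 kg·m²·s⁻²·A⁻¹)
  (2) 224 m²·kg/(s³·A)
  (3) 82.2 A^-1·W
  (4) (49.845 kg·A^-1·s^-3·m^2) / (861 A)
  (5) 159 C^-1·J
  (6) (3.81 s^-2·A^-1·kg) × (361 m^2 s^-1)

(4)

Dimensions:
  (1) [s⁻¹] · [kg·m²·s⁻²·A⁻¹] = kg·m²·s⁻³·A⁻¹
  (2) kg·m²·s⁻³·A⁻¹
  (3) W·A⁻¹ = J·s⁻¹·A⁻¹ = kg·m²·s⁻³·A⁻¹
  (4) [kg·m²·s⁻³·A⁻¹] / [A] = kg·m²·s⁻³·A⁻²
  (5) J·C⁻¹ = N·m·(s·A)⁻¹ = kg·m²·s⁻³·A⁻¹
  (6) [kg·s⁻²·A⁻¹] · [m²·s⁻¹] = kg·m²·s⁻³·A⁻¹
All reduce to kg·m²·s⁻³·A⁻¹ except (4), which is kg·m²·s⁻³·A⁻².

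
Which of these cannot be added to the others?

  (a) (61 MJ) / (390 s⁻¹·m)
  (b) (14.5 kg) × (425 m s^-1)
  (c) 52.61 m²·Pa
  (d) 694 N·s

(c)

In SI base units:
  (a) [kg·m²·s⁻²] / [m·s⁻¹] = kg·m·s⁻¹
  (b) [kg] · [m·s⁻¹] = kg·m·s⁻¹
  (c) Pa·m² = N·m⁻²·m² = kg·m·s⁻²
  (d) N·s = kg·m·s⁻²·s = kg·m·s⁻¹
All reduce to kg·m·s⁻¹ except (c), which is kg·m·s⁻².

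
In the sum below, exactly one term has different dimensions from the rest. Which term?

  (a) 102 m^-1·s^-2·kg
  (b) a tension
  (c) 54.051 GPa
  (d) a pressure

In SI base units:
  (a) kg·m⁻¹·s⁻²
  (b) [tension] = kg·m·s⁻²
  (c) Pa = N·m⁻² = kg·m⁻¹·s⁻²
  (d) [pressure] = kg·m⁻¹·s⁻²
All reduce to kg·m⁻¹·s⁻² except (b), which is kg·m·s⁻².

(b)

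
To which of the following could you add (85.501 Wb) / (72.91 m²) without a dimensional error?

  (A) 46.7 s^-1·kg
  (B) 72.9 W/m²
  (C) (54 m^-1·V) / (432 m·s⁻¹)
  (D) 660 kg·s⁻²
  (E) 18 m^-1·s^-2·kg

(C)

Reference: [kg·m²·s⁻²·A⁻¹] / [m²] = kg·s⁻²·A⁻¹.
Each option:
  (A) kg·s⁻¹
  (B) W·m⁻² = J·s⁻¹·m⁻² = kg·s⁻³
  (C) [kg·m·s⁻³·A⁻¹] / [m·s⁻¹] = kg·s⁻²·A⁻¹  ← same
  (D) kg·s⁻²
  (E) kg·m⁻¹·s⁻²
Only (C) matches kg·s⁻²·A⁻¹.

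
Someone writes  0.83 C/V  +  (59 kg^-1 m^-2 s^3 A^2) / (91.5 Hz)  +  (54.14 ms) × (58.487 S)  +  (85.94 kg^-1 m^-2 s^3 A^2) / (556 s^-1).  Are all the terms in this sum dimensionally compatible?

Reduce each to base SI dimensions:
  0.83 C/V:  C·V⁻¹ = s·A·(J·C⁻¹)⁻¹ = kg⁻¹·m⁻²·s⁴·A²
  (59 kg^-1 m^-2 s^3 A^2) / (91.5 Hz):  [kg⁻¹·m⁻²·s³·A²] / [s⁻¹] = kg⁻¹·m⁻²·s⁴·A²
  (54.14 ms) × (58.487 S):  [s] · [kg⁻¹·m⁻²·s³·A²] = kg⁻¹·m⁻²·s⁴·A²
  (85.94 kg^-1 m^-2 s^3 A^2) / (556 s^-1):  [kg⁻¹·m⁻²·s³·A²] / [s⁻¹] = kg⁻¹·m⁻²·s⁴·A²
Every term reduces to kg⁻¹·m⁻²·s⁴·A².

Yes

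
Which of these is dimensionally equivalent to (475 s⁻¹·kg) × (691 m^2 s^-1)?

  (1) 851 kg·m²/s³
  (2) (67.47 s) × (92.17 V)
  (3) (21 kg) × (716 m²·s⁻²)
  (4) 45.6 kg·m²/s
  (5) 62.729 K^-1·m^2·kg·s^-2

Reference: [kg·s⁻¹] · [m²·s⁻¹] = kg·m²·s⁻².
Each option:
  (1) kg·m²·s⁻³
  (2) [s] · [kg·m²·s⁻³·A⁻¹] = kg·m²·s⁻²·A⁻¹
  (3) [kg] · [m²·s⁻²] = kg·m²·s⁻²  ← same
  (4) kg·m²·s⁻¹
  (5) kg·m²·s⁻²·K⁻¹
Only (3) matches kg·m²·s⁻².

(3)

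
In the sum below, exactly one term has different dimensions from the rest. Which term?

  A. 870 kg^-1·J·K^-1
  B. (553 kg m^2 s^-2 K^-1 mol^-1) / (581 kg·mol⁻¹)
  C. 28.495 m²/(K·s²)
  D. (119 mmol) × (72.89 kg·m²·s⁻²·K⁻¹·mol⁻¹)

D.

Expand each in SI base units:
  A. J·kg⁻¹·K⁻¹ = N·m·kg⁻¹·K⁻¹ = m²·s⁻²·K⁻¹
  B. [kg·m²·s⁻²·K⁻¹·mol⁻¹] / [kg·mol⁻¹] = m²·s⁻²·K⁻¹
  C. m²·s⁻²·K⁻¹
  D. [mol] · [kg·m²·s⁻²·K⁻¹·mol⁻¹] = kg·m²·s⁻²·K⁻¹
All reduce to m²·s⁻²·K⁻¹ except D., which is kg·m²·s⁻²·K⁻¹.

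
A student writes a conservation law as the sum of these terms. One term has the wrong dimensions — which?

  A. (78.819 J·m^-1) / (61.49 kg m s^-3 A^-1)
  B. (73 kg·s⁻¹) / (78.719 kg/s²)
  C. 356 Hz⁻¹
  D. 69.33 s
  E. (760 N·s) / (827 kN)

Reduce each to base SI dimensions:
  A. [kg·m·s⁻²] / [kg·m·s⁻³·A⁻¹] = s·A
  B. [kg·s⁻¹] / [kg·s⁻²] = s
  C. Hz⁻¹ = (s⁻¹)⁻¹ = s
  D. s
  E. [kg·m·s⁻¹] / [kg·m·s⁻²] = s
All reduce to s except A., which is s·A.

A.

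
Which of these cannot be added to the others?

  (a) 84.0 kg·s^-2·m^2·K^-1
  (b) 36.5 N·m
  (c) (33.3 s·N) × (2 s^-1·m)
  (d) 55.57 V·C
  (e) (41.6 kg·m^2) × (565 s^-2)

Reduce each to base SI dimensions:
  (a) kg·m²·s⁻²·K⁻¹
  (b) N·m = kg·m·s⁻²·m = kg·m²·s⁻²
  (c) [kg·m·s⁻¹] · [m·s⁻¹] = kg·m²·s⁻²
  (d) C·V = s·A·J·C⁻¹ = kg·m²·s⁻²
  (e) [kg·m²] · [s⁻²] = kg·m²·s⁻²
All reduce to kg·m²·s⁻² except (a), which is kg·m²·s⁻²·K⁻¹.

(a)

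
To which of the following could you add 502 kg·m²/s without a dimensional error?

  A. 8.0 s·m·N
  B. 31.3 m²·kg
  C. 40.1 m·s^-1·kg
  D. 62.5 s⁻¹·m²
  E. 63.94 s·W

Reference: kg·m²·s⁻¹.
Each option:
  A. N·m·s = kg·m·s⁻²·m·s = kg·m²·s⁻¹  ← same
  B. kg·m²
  C. kg·m·s⁻¹
  D. m²·s⁻¹
  E. W·s = J·s⁻¹·s = kg·m²·s⁻²
Only A. matches kg·m²·s⁻¹.

A.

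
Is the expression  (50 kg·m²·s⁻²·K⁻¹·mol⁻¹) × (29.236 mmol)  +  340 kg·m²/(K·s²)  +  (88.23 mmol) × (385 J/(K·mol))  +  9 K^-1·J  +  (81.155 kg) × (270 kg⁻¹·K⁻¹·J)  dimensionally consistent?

Yes

In SI base units:
  (50 kg·m²·s⁻²·K⁻¹·mol⁻¹) × (29.236 mmol):  [kg·m²·s⁻²·K⁻¹·mol⁻¹] · [mol] = kg·m²·s⁻²·K⁻¹
  340 kg·m²/(K·s²):  kg·m²·s⁻²·K⁻¹
  (88.23 mmol) × (385 J/(K·mol)):  [mol] · [kg·m²·s⁻²·K⁻¹·mol⁻¹] = kg·m²·s⁻²·K⁻¹
  9 K^-1·J:  J·K⁻¹ = N·m·K⁻¹ = kg·m²·s⁻²·K⁻¹
  (81.155 kg) × (270 kg⁻¹·K⁻¹·J):  [kg] · [m²·s⁻²·K⁻¹] = kg·m²·s⁻²·K⁻¹
Every term reduces to kg·m²·s⁻²·K⁻¹.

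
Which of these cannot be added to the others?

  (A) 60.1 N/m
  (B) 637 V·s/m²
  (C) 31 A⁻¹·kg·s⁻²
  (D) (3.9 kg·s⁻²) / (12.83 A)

Dimensions:
  (A) N·m⁻¹ = kg·m·s⁻²·m⁻¹ = kg·s⁻²
  (B) V·s·m⁻² = J·C⁻¹·s·m⁻² = kg·s⁻²·A⁻¹
  (C) kg·s⁻²·A⁻¹
  (D) [kg·s⁻²] / [A] = kg·s⁻²·A⁻¹
All reduce to kg·s⁻²·A⁻¹ except (A), which is kg·s⁻².

(A)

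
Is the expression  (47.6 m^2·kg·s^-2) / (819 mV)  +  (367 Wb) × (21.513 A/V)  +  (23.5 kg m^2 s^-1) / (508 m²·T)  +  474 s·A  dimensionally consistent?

Yes

In SI base units:
  (47.6 m^2·kg·s^-2) / (819 mV):  [kg·m²·s⁻²] / [kg·m²·s⁻³·A⁻¹] = s·A
  (367 Wb) × (21.513 A/V):  [kg·m²·s⁻²·A⁻¹] · [kg⁻¹·m⁻²·s³·A²] = s·A
  (23.5 kg m^2 s^-1) / (508 m²·T):  [kg·m²·s⁻¹] / [kg·m²·s⁻²·A⁻¹] = s·A
  474 s·A:  A·s = s·A
Every term reduces to s·A.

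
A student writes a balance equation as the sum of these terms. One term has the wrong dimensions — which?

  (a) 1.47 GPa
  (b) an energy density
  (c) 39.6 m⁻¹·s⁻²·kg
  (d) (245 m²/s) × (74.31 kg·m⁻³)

(d)

Reduce each to base SI dimensions:
  (a) Pa = N·m⁻² = kg·m⁻¹·s⁻²
  (b) [energy density] = kg·m⁻¹·s⁻²
  (c) kg·m⁻¹·s⁻²
  (d) [m²·s⁻¹] · [kg·m⁻³] = kg·m⁻¹·s⁻¹
All reduce to kg·m⁻¹·s⁻² except (d), which is kg·m⁻¹·s⁻¹.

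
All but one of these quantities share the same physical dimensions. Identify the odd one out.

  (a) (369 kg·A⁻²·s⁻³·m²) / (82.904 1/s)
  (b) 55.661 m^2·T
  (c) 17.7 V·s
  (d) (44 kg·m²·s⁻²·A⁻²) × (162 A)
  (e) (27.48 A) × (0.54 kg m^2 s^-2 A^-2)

(a)

Work out the base dimensions of each:
  (a) [kg·m²·s⁻³·A⁻²] / [s⁻¹] = kg·m²·s⁻²·A⁻²
  (b) T·m² = Wb·m⁻²·m² = kg·m²·s⁻²·A⁻¹
  (c) V·s = J·C⁻¹·s = kg·m²·s⁻²·A⁻¹
  (d) [kg·m²·s⁻²·A⁻²] · [A] = kg·m²·s⁻²·A⁻¹
  (e) [A] · [kg·m²·s⁻²·A⁻²] = kg·m²·s⁻²·A⁻¹
All reduce to kg·m²·s⁻²·A⁻¹ except (a), which is kg·m²·s⁻²·A⁻².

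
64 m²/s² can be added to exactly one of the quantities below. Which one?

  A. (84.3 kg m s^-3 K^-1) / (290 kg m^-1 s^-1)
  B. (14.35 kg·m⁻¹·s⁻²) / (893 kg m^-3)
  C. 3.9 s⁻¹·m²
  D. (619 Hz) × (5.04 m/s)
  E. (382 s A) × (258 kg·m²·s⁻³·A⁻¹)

Reference: m²·s⁻².
Each option:
  A. [kg·m·s⁻³·K⁻¹] / [kg·m⁻¹·s⁻¹] = m²·s⁻²·K⁻¹
  B. [kg·m⁻¹·s⁻²] / [kg·m⁻³] = m²·s⁻²  ← same
  C. m²·s⁻¹
  D. [s⁻¹] · [m·s⁻¹] = m·s⁻²
  E. [s·A] · [kg·m²·s⁻³·A⁻¹] = kg·m²·s⁻²
Only B. matches m²·s⁻².

B.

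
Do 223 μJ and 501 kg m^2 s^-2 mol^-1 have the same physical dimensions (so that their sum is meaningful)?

No

Work out the base dimensions of each:
  223 μJ:  J = N·m = kg·m²·s⁻²
  501 kg m^2 s^-2 mol^-1:  kg·m²·s⁻²·mol⁻¹
kg·m²·s⁻² ≠ kg·m²·s⁻²·mol⁻¹, so they cannot be added.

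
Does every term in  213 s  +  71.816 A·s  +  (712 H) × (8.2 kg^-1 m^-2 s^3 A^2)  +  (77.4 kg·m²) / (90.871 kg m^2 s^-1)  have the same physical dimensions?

In SI base units:
  213 s:  s
  71.816 A·s:  A·s = s·A
  (712 H) × (8.2 kg^-1 m^-2 s^3 A^2):  [kg·m²·s⁻²·A⁻²] · [kg⁻¹·m⁻²·s³·A²] = s
  (77.4 kg·m²) / (90.871 kg m^2 s^-1):  [kg·m²] / [kg·m²·s⁻¹] = s
The terms do not share a single dimension (s vs s·A).

No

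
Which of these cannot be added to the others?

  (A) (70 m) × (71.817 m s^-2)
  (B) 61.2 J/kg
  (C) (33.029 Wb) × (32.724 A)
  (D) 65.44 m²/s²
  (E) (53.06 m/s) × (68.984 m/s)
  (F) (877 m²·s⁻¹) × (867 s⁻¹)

Work out the base dimensions of each:
  (A) [m] · [m·s⁻²] = m²·s⁻²
  (B) J·kg⁻¹ = N·m·kg⁻¹ = m²·s⁻²
  (C) [kg·m²·s⁻²·A⁻¹] · [A] = kg·m²·s⁻²
  (D) m²·s⁻²
  (E) [m·s⁻¹] · [m·s⁻¹] = m²·s⁻²
  (F) [m²·s⁻¹] · [s⁻¹] = m²·s⁻²
All reduce to m²·s⁻² except (C), which is kg·m²·s⁻².

(C)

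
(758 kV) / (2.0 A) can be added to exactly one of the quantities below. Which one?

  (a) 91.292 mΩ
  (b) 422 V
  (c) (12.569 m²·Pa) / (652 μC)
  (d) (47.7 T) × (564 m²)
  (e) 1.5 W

Reference: [kg·m²·s⁻³·A⁻¹] / [A] = kg·m²·s⁻³·A⁻².
Each option:
  (a) Ω = V·A⁻¹ = kg·m²·s⁻³·A⁻²  ← same
  (b) V = J·C⁻¹ = kg·m²·s⁻³·A⁻¹
  (c) [kg·m·s⁻²] / [s·A] = kg·m·s⁻³·A⁻¹
  (d) [kg·s⁻²·A⁻¹] · [m²] = kg·m²·s⁻²·A⁻¹
  (e) W = J·s⁻¹ = kg·m²·s⁻³
Only (a) matches kg·m²·s⁻³·A⁻².

(a)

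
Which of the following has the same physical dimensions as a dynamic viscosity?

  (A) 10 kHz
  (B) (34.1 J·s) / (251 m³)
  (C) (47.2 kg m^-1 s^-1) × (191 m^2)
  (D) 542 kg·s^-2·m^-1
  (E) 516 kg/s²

(B)

Reference: [dynamic viscosity] = kg·m⁻¹·s⁻¹.
Each option:
  (A) Hz = s⁻¹
  (B) [kg·m²·s⁻¹] / [m³] = kg·m⁻¹·s⁻¹  ← same
  (C) [kg·m⁻¹·s⁻¹] · [m²] = kg·m·s⁻¹
  (D) kg·m⁻¹·s⁻²
  (E) kg·s⁻²
Only (B) matches kg·m⁻¹·s⁻¹.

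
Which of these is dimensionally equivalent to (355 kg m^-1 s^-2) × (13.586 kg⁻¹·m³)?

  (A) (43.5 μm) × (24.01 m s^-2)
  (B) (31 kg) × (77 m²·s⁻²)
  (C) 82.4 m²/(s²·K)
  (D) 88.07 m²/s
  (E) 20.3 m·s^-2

Reference: [kg·m⁻¹·s⁻²] · [kg⁻¹·m³] = m²·s⁻².
Each option:
  (A) [m] · [m·s⁻²] = m²·s⁻²  ← same
  (B) [kg] · [m²·s⁻²] = kg·m²·s⁻²
  (C) m²·s⁻²·K⁻¹
  (D) m²·s⁻¹
  (E) m·s⁻²
Only (A) matches m²·s⁻².

(A)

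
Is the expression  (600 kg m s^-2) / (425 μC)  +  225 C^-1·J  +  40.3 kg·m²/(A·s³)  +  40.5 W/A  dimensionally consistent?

Expand each in SI base units:
  (600 kg m s^-2) / (425 μC):  [kg·m·s⁻²] / [s·A] = kg·m·s⁻³·A⁻¹
  225 C^-1·J:  J·C⁻¹ = N·m·(s·A)⁻¹ = kg·m²·s⁻³·A⁻¹
  40.3 kg·m²/(A·s³):  kg·m²·s⁻³·A⁻¹
  40.5 W/A:  W·A⁻¹ = J·s⁻¹·A⁻¹ = kg·m²·s⁻³·A⁻¹
The terms do not share a single dimension (kg·m²·s⁻³·A⁻¹ vs kg·m·s⁻³·A⁻¹).

No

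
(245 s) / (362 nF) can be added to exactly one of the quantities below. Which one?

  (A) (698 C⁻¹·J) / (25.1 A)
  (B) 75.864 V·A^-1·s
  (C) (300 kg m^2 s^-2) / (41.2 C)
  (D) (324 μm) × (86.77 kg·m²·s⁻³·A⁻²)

(A)

Reference: [s] / [kg⁻¹·m⁻²·s⁴·A²] = kg·m²·s⁻³·A⁻².
Each option:
  (A) [kg·m²·s⁻³·A⁻¹] / [A] = kg·m²·s⁻³·A⁻²  ← same
  (B) V·s·A⁻¹ = J·C⁻¹·s·A⁻¹ = kg·m²·s⁻²·A⁻²
  (C) [kg·m²·s⁻²] / [s·A] = kg·m²·s⁻³·A⁻¹
  (D) [m] · [kg·m²·s⁻³·A⁻²] = kg·m³·s⁻³·A⁻²
Only (A) matches kg·m²·s⁻³·A⁻².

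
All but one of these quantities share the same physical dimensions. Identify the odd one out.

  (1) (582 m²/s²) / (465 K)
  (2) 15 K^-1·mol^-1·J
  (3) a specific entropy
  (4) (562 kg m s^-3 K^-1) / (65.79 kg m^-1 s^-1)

(2)

Reduce each to base SI dimensions:
  (1) [m²·s⁻²] / [K] = m²·s⁻²·K⁻¹
  (2) J·mol⁻¹·K⁻¹ = N·m·mol⁻¹·K⁻¹ = kg·m²·s⁻²·K⁻¹·mol⁻¹
  (3) [specific entropy] = m²·s⁻²·K⁻¹
  (4) [kg·m·s⁻³·K⁻¹] / [kg·m⁻¹·s⁻¹] = m²·s⁻²·K⁻¹
All reduce to m²·s⁻²·K⁻¹ except (2), which is kg·m²·s⁻²·K⁻¹·mol⁻¹.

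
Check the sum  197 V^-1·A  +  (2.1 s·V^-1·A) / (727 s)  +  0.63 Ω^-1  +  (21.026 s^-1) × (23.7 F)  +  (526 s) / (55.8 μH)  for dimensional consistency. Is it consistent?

Yes

Dimensions:
  197 V^-1·A:  A·V⁻¹ = A·(J·C⁻¹)⁻¹ = kg⁻¹·m⁻²·s³·A²
  (2.1 s·V^-1·A) / (727 s):  [kg⁻¹·m⁻²·s⁴·A²] / [s] = kg⁻¹·m⁻²·s³·A²
  0.63 Ω^-1:  Ω⁻¹ = (V·A⁻¹)⁻¹ = kg⁻¹·m⁻²·s³·A²
  (21.026 s^-1) × (23.7 F):  [s⁻¹] · [kg⁻¹·m⁻²·s⁴·A²] = kg⁻¹·m⁻²·s³·A²
  (526 s) / (55.8 μH):  [s] / [kg·m²·s⁻²·A⁻²] = kg⁻¹·m⁻²·s³·A²
Every term reduces to kg⁻¹·m⁻²·s³·A².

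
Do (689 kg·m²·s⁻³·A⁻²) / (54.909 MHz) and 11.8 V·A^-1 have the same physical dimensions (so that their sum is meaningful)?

No

Dimensions:
  (689 kg·m²·s⁻³·A⁻²) / (54.909 MHz):  [kg·m²·s⁻³·A⁻²] / [s⁻¹] = kg·m²·s⁻²·A⁻²
  11.8 V·A^-1:  V·A⁻¹ = J·C⁻¹·A⁻¹ = kg·m²·s⁻³·A⁻²
kg·m²·s⁻²·A⁻² ≠ kg·m²·s⁻³·A⁻², so they cannot be added.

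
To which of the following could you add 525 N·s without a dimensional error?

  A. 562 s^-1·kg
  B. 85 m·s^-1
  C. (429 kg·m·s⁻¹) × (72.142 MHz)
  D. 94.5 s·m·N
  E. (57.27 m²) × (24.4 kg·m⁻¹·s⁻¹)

Reference: N·s = kg·m·s⁻²·s = kg·m·s⁻¹.
Each option:
  A. kg·s⁻¹
  B. m·s⁻¹
  C. [kg·m·s⁻¹] · [s⁻¹] = kg·m·s⁻²
  D. N·m·s = kg·m·s⁻²·m·s = kg·m²·s⁻¹
  E. [m²] · [kg·m⁻¹·s⁻¹] = kg·m·s⁻¹  ← same
Only E. matches kg·m·s⁻¹.

E.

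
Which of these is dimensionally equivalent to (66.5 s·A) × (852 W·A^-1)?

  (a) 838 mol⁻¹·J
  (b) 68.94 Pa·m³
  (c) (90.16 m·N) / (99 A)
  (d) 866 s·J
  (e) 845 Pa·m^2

Reference: [s·A] · [kg·m²·s⁻³·A⁻¹] = kg·m²·s⁻².
Each option:
  (a) J·mol⁻¹ = N·m·mol⁻¹ = kg·m²·s⁻²·mol⁻¹
  (b) Pa·m³ = N·m⁻²·m³ = kg·m²·s⁻²  ← same
  (c) [kg·m²·s⁻²] / [A] = kg·m²·s⁻²·A⁻¹
  (d) J·s = N·m·s = kg·m²·s⁻¹
  (e) Pa·m² = N·m⁻²·m² = kg·m·s⁻²
Only (b) matches kg·m²·s⁻².

(b)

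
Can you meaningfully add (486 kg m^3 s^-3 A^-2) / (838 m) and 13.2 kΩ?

Yes

In SI base units:
  (486 kg m^3 s^-3 A^-2) / (838 m):  [kg·m³·s⁻³·A⁻²] / [m] = kg·m²·s⁻³·A⁻²
  13.2 kΩ:  Ω = V·A⁻¹ = kg·m²·s⁻³·A⁻²
Both are kg·m²·s⁻³·A⁻², so they have the same dimensions and can be added.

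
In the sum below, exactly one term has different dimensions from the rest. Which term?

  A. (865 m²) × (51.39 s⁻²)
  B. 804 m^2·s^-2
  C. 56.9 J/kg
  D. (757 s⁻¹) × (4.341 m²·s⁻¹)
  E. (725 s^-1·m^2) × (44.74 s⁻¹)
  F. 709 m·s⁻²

F.

Dimensions:
  A. [m²] · [s⁻²] = m²·s⁻²
  B. m²·s⁻²
  C. J·kg⁻¹ = N·m·kg⁻¹ = m²·s⁻²
  D. [s⁻¹] · [m²·s⁻¹] = m²·s⁻²
  E. [m²·s⁻¹] · [s⁻¹] = m²·s⁻²
  F. m·s⁻²
All reduce to m²·s⁻² except F., which is m·s⁻².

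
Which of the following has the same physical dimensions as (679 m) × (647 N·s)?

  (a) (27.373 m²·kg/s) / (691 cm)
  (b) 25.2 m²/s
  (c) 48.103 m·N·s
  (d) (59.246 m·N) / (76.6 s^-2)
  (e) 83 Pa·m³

Reference: [m] · [kg·m·s⁻¹] = kg·m²·s⁻¹.
Each option:
  (a) [kg·m²·s⁻¹] / [m] = kg·m·s⁻¹
  (b) m²·s⁻¹
  (c) N·m·s = kg·m·s⁻²·m·s = kg·m²·s⁻¹  ← same
  (d) [kg·m²·s⁻²] / [s⁻²] = kg·m²
  (e) Pa·m³ = N·m⁻²·m³ = kg·m²·s⁻²
Only (c) matches kg·m²·s⁻¹.

(c)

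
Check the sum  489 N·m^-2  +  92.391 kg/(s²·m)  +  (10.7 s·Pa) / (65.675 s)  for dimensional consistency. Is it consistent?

In SI base units:
  489 N·m^-2:  N·m⁻² = kg·m·s⁻²·m⁻² = kg·m⁻¹·s⁻²
  92.391 kg/(s²·m):  kg·m⁻¹·s⁻²
  (10.7 s·Pa) / (65.675 s):  [kg·m⁻¹·s⁻¹] / [s] = kg·m⁻¹·s⁻²
Every term reduces to kg·m⁻¹·s⁻².

Yes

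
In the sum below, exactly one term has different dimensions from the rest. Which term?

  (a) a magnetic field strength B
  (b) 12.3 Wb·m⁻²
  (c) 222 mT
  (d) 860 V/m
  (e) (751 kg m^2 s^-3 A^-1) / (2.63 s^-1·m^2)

Reduce each to base SI dimensions:
  (a) [magnetic field strength B] = kg·s⁻²·A⁻¹
  (b) Wb·m⁻² = V·s·m⁻² = kg·s⁻²·A⁻¹
  (c) T = Wb·m⁻² = kg·s⁻²·A⁻¹
  (d) V·m⁻¹ = J·C⁻¹·m⁻¹ = kg·m·s⁻³·A⁻¹
  (e) [kg·m²·s⁻³·A⁻¹] / [m²·s⁻¹] = kg·s⁻²·A⁻¹
All reduce to kg·s⁻²·A⁻¹ except (d), which is kg·m·s⁻³·A⁻¹.

(d)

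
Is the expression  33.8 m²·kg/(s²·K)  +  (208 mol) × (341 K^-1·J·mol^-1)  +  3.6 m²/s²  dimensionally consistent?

No

In SI base units:
  33.8 m²·kg/(s²·K):  kg·m²·s⁻²·K⁻¹
  (208 mol) × (341 K^-1·J·mol^-1):  [mol] · [kg·m²·s⁻²·K⁻¹·mol⁻¹] = kg·m²·s⁻²·K⁻¹
  3.6 m²/s²:  m²·s⁻²
The terms do not share a single dimension (kg·m²·s⁻²·K⁻¹ vs m²·s⁻²).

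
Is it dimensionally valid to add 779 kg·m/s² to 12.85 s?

No

Dimensions:
  779 kg·m/s²:  kg·m·s⁻²
  12.85 s:  s
kg·m·s⁻² ≠ s, so they cannot be added.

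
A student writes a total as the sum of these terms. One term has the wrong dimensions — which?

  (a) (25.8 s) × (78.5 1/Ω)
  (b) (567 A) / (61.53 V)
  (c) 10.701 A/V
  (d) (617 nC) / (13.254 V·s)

Work out the base dimensions of each:
  (a) [s] · [kg⁻¹·m⁻²·s³·A²] = kg⁻¹·m⁻²·s⁴·A²
  (b) [A] / [kg·m²·s⁻³·A⁻¹] = kg⁻¹·m⁻²·s³·A²
  (c) A·V⁻¹ = A·(J·C⁻¹)⁻¹ = kg⁻¹·m⁻²·s³·A²
  (d) [s·A] / [kg·m²·s⁻²·A⁻¹] = kg⁻¹·m⁻²·s³·A²
All reduce to kg⁻¹·m⁻²·s³·A² except (a), which is kg⁻¹·m⁻²·s⁴·A².

(a)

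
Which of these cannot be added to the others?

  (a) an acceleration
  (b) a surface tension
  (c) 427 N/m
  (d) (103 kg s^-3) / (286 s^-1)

Dimensions:
  (a) [acceleration] = m·s⁻²
  (b) [surface tension] = kg·s⁻²
  (c) N·m⁻¹ = kg·m·s⁻²·m⁻¹ = kg·s⁻²
  (d) [kg·s⁻³] / [s⁻¹] = kg·s⁻²
All reduce to kg·s⁻² except (a), which is m·s⁻².

(a)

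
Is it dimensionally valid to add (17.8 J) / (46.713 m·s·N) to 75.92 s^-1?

Yes

Expand each in SI base units:
  (17.8 J) / (46.713 m·s·N):  [kg·m²·s⁻²] / [kg·m²·s⁻¹] = s⁻¹
  75.92 s^-1:  s⁻¹
Both are s⁻¹, so they have the same dimensions and can be added.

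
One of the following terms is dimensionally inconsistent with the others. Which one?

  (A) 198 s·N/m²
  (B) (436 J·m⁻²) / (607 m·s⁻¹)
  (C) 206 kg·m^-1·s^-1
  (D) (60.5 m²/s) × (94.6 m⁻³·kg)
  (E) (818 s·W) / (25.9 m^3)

Work out the base dimensions of each:
  (A) N·s·m⁻² = kg·m·s⁻²·s·m⁻² = kg·m⁻¹·s⁻¹
  (B) [kg·s⁻²] / [m·s⁻¹] = kg·m⁻¹·s⁻¹
  (C) kg·m⁻¹·s⁻¹
  (D) [m²·s⁻¹] · [kg·m⁻³] = kg·m⁻¹·s⁻¹
  (E) [kg·m²·s⁻²] / [m³] = kg·m⁻¹·s⁻²
All reduce to kg·m⁻¹·s⁻¹ except (E), which is kg·m⁻¹·s⁻².

(E)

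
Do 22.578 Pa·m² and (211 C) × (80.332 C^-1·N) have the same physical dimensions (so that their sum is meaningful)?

Dimensions:
  22.578 Pa·m²:  Pa·m² = N·m⁻²·m² = kg·m·s⁻²
  (211 C) × (80.332 C^-1·N):  [s·A] · [kg·m·s⁻³·A⁻¹] = kg·m·s⁻²
Both are kg·m·s⁻², so they have the same dimensions and can be added.

Yes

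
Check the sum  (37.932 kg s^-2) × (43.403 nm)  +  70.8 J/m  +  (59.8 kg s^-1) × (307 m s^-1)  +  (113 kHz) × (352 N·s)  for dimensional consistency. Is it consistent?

Yes

Work out the base dimensions of each:
  (37.932 kg s^-2) × (43.403 nm):  [kg·s⁻²] · [m] = kg·m·s⁻²
  70.8 J/m:  J·m⁻¹ = N·m·m⁻¹ = kg·m·s⁻²
  (59.8 kg s^-1) × (307 m s^-1):  [kg·s⁻¹] · [m·s⁻¹] = kg·m·s⁻²
  (113 kHz) × (352 N·s):  [s⁻¹] · [kg·m·s⁻¹] = kg·m·s⁻²
Every term reduces to kg·m·s⁻².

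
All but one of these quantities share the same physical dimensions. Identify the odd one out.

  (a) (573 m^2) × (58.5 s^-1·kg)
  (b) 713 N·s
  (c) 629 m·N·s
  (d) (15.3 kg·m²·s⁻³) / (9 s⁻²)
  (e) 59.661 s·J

Work out the base dimensions of each:
  (a) [m²] · [kg·s⁻¹] = kg·m²·s⁻¹
  (b) N·s = kg·m·s⁻²·s = kg·m·s⁻¹
  (c) N·m·s = kg·m·s⁻²·m·s = kg·m²·s⁻¹
  (d) [kg·m²·s⁻³] / [s⁻²] = kg·m²·s⁻¹
  (e) J·s = N·m·s = kg·m²·s⁻¹
All reduce to kg·m²·s⁻¹ except (b), which is kg·m·s⁻¹.

(b)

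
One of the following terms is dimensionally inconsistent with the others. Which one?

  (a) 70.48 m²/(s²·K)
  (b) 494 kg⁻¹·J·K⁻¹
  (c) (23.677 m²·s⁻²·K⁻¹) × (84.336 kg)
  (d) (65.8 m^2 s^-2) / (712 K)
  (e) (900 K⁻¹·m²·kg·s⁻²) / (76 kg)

(c)

In SI base units:
  (a) m²·s⁻²·K⁻¹
  (b) J·kg⁻¹·K⁻¹ = N·m·kg⁻¹·K⁻¹ = m²·s⁻²·K⁻¹
  (c) [m²·s⁻²·K⁻¹] · [kg] = kg·m²·s⁻²·K⁻¹
  (d) [m²·s⁻²] / [K] = m²·s⁻²·K⁻¹
  (e) [kg·m²·s⁻²·K⁻¹] / [kg] = m²·s⁻²·K⁻¹
All reduce to m²·s⁻²·K⁻¹ except (c), which is kg·m²·s⁻²·K⁻¹.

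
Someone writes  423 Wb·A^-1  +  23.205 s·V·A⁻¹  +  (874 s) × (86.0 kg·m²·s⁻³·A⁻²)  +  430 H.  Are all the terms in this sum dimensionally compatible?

Expand each in SI base units:
  423 Wb·A^-1:  Wb·A⁻¹ = V·s·A⁻¹ = kg·m²·s⁻²·A⁻²
  23.205 s·V·A⁻¹:  V·s·A⁻¹ = J·C⁻¹·s·A⁻¹ = kg·m²·s⁻²·A⁻²
  (874 s) × (86.0 kg·m²·s⁻³·A⁻²):  [s] · [kg·m²·s⁻³·A⁻²] = kg·m²·s⁻²·A⁻²
  430 H:  H = V·s·A⁻¹ = kg·m²·s⁻²·A⁻²
Every term reduces to kg·m²·s⁻²·A⁻².

Yes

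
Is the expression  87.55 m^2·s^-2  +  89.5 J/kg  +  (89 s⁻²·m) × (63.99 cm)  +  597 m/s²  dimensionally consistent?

Expand each in SI base units:
  87.55 m^2·s^-2:  m²·s⁻²
  89.5 J/kg:  J·kg⁻¹ = N·m·kg⁻¹ = m²·s⁻²
  (89 s⁻²·m) × (63.99 cm):  [m·s⁻²] · [m] = m²·s⁻²
  597 m/s²:  m·s⁻²
The terms do not share a single dimension (m²·s⁻² vs m·s⁻²).

No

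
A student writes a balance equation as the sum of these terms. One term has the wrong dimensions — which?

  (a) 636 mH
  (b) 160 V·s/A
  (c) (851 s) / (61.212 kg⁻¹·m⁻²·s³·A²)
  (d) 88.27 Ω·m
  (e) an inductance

(d)

In SI base units:
  (a) H = V·s·A⁻¹ = kg·m²·s⁻²·A⁻²
  (b) V·s·A⁻¹ = J·C⁻¹·s·A⁻¹ = kg·m²·s⁻²·A⁻²
  (c) [s] / [kg⁻¹·m⁻²·s³·A²] = kg·m²·s⁻²·A⁻²
  (d) Ω·m = V·A⁻¹·m = kg·m³·s⁻³·A⁻²
  (e) [inductance] = kg·m²·s⁻²·A⁻²
All reduce to kg·m²·s⁻²·A⁻² except (d), which is kg·m³·s⁻³·A⁻².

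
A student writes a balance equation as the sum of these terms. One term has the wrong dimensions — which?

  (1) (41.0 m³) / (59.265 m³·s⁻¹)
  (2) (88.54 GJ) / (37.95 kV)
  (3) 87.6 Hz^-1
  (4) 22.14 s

In SI base units:
  (1) [m³] / [m³·s⁻¹] = s
  (2) [kg·m²·s⁻²] / [kg·m²·s⁻³·A⁻¹] = s·A
  (3) Hz⁻¹ = (s⁻¹)⁻¹ = s
  (4) s
All reduce to s except (2), which is s·A.

(2)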